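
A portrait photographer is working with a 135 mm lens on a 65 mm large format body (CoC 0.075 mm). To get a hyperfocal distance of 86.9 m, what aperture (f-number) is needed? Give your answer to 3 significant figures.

Rearrange H = f²/(N·c) + f for N: N = f² / ((H − f)·c).
N = 135² / ((86900 − 135) × 0.075) = 18225 / 6507 ≈ 2.80.

f/2.80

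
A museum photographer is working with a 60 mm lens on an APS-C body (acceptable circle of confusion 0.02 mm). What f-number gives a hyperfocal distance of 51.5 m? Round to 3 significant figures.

f/3.50

Rearrange H = f²/(N·c) + f for N: N = f² / ((H − f)·c).
N = 60² / ((51500 − 60) × 0.02) = 3600 / 1029 ≈ 3.50.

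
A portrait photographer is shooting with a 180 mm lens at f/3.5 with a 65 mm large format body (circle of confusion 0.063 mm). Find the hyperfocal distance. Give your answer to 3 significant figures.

147 m

Hyperfocal distance H = f²/(N·c) + f = 180²/(3.5 × 0.063) + 180 = 32400/0.2205 + 180 ≈ 147118.8 mm ≈ 147 m.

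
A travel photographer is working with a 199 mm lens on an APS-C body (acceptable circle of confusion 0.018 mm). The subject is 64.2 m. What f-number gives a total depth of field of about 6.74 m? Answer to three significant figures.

Write h = H − f = f²/(N·c). The thin-lens limits are Dn = s·h/(h + (s−f)) and Df = s·h/(h − (s−f)), so DoF = Df − Dn = 2·s·(s−f)·h / (h² − (s−f)²).
That is a quadratic in h: DoF·h² − 2·s·(s−f)·h − DoF·(s−f)² = 0 ⇒ h = (s−f)·(s + √(s² + DoF²)) / DoF = 64001 × (64200 + √(64200² + 6740²)) / 6740 = 64001 × (64200 + 64552.8) / 6740 ≈ 1222598 mm.
Then N = f²/(c·h) = 199² / (0.018 × 1222598) = 39601 / 22007 ≈ 1.80.

f/1.80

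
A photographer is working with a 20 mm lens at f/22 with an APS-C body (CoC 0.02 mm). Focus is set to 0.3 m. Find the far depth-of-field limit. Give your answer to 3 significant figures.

434 mm

Hyperfocal distance H = f²/(N·c) + f = 20²/(22 × 0.02) + 20 = 400/0.44 + 20 ≈ 929.1 mm ≈ 0.929 m.
Far limit Df = s·(H − f)/(H − s) = 300 × (929.1 − 20) / (929.1 − 300) = 300 × 909.1 / 629.1 ≈ 433.53 mm.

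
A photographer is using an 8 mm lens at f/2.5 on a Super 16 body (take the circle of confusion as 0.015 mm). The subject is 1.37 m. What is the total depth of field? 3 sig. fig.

Hyperfocal distance H = f²/(N·c) + f = 8²/(2.5 × 0.015) + 8 = 64/0.0375 + 8 ≈ 1714.7 mm ≈ 1.715 m.
Near limit Dn = s·(H − f)/(H + s − 2f) = 1370 × (1714.7 − 8) / (1714.7 + 1370 − 2 × 8) = 1370 × 1706.7 / 3068.7 ≈ 761.9 mm.
Far limit Df = s·(H − f)/(H − s) = 1370 × (1714.7 − 8) / (1714.7 − 1370) = 1370 × 1706.7 / 344.7 ≈ 6783.8 mm.
Depth of field = Df − Dn = 6783.8 − 761.9 ≈ 6021.9 mm ≈ 6.02 m.

6.02 m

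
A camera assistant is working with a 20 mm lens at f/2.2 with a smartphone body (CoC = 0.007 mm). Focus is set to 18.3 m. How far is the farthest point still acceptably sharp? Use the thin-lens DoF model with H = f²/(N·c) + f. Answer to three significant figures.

61.8 m

Hyperfocal distance H = f²/(N·c) + f = 20²/(2.2 × 0.007) + 20 = 400/0.0154 + 20 ≈ 25994.0 mm ≈ 25.99 m.
Far limit Df = s·(H − f)/(H − s) = 18300 × (25994.0 − 20) / (25994.0 − 18300) = 18300 × 25974.0 / 7694.0 ≈ 61778 mm ≈ 61.8 m.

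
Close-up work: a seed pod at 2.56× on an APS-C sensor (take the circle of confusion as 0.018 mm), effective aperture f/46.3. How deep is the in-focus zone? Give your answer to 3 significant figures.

At magnification m, DoF ≈ 2·N_eff·c/m² = 2 × 46.3 × 0.018 / 2.56² = 1.667 / 6.554 ≈ 0.254 mm.

0.254 mm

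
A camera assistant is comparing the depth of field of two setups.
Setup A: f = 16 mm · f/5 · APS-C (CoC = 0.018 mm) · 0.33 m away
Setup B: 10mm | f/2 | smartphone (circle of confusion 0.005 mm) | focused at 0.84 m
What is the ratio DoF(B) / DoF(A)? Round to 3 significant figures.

1.90

Setup A: H = 16²/(5×0.018) + 16 ≈ 2860.4 mm; DoF = Df − Dn = 370.949 − 297.193 ≈ 73.756 mm.
Setup B: H = 10²/(2×0.005) + 10 ≈ 10010.0 mm; DoF = Df − Dn = 916.03 − 775.62 ≈ 140.41 mm.
Ratio = 140.41 / 73.756 ≈ 1.90.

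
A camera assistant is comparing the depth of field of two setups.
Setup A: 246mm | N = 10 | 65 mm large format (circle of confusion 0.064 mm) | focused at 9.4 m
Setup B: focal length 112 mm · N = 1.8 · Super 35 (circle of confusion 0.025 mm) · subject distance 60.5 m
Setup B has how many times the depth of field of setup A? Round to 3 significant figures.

15.0

Setup A: H = 246²/(10×0.064) + 246 ≈ 94802.2 mm; DoF = Df − Dn = 10407.6 − 8570.3 ≈ 1837.3 mm.
Setup B: H = 112²/(1.8×0.025) + 112 ≈ 278867.6 mm; DoF = Df − Dn = 77231 − 49727 ≈ 27504 mm.
Ratio = 27504 / 1837.3 ≈ 15.0.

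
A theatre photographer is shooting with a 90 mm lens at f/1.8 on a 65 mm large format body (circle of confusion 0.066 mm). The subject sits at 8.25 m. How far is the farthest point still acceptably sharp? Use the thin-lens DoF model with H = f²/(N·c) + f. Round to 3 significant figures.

9.37 m

Hyperfocal distance H = f²/(N·c) + f = 90²/(1.8 × 0.066) + 90 = 8100/0.1188 + 90 ≈ 68271.8 mm ≈ 68.27 m.
Far limit Df = s·(H − f)/(H − s) = 8250 × (68271.8 − 90) / (68271.8 − 8250) = 8250 × 68181.8 / 60021.8 ≈ 9371.6 mm ≈ 9.37 m.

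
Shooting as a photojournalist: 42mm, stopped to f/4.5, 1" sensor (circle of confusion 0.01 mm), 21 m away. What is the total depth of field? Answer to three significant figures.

Hyperfocal distance H = f²/(N·c) + f = 42²/(4.5 × 0.01) + 42 = 1764/0.045 + 42 ≈ 39242.0 mm ≈ 39.24 m.
Near limit Dn = s·(H − f)/(H + s − 2f) = 21000 × (39242.0 − 42) / (39242.0 + 21000 − 2 × 42) = 21000 × 39200.0 / 60158.0 ≈ 13684 mm.
Far limit Df = s·(H − f)/(H − s) = 21000 × (39242.0 − 42) / (39242.0 − 21000) = 21000 × 39200.0 / 18242.0 ≈ 45127 mm.
Depth of field = Df − Dn = 45127 − 13684 ≈ 31443 mm ≈ 31.4 m.

31.4 m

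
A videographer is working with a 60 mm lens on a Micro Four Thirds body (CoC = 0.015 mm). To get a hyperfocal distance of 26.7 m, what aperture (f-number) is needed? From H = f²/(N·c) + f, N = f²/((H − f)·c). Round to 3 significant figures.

Rearrange H = f²/(N·c) + f for N: N = f² / ((H − f)·c).
N = 60² / ((26700 − 60) × 0.015) = 3600 / 399.6 ≈ 9.01.

f/9.01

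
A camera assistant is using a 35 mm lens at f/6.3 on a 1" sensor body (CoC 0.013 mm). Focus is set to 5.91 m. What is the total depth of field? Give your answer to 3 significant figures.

Hyperfocal distance H = f²/(N·c) + f = 35²/(6.3 × 0.013) + 35 = 1225/0.0819 + 35 ≈ 14992.3 mm ≈ 14.99 m.
Near limit Dn = s·(H − f)/(H + s − 2f) = 5910 × (14992.3 − 35) / (14992.3 + 5910 − 2 × 35) = 5910 × 14957.3 / 20832.3 ≈ 4243.3 mm.
Far limit Df = s·(H − f)/(H − s) = 5910 × (14992.3 − 35) / (14992.3 − 5910) = 5910 × 14957.3 / 9082.3 ≈ 9733.0 mm.
Depth of field = Df − Dn = 9733.0 − 4243.3 ≈ 5489.7 mm ≈ 5.49 m.

5.49 m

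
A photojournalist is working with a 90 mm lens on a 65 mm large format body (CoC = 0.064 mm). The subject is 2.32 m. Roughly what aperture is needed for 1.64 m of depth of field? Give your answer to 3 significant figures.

f/18

Write h = H − f = f²/(N·c). The thin-lens limits are Dn = s·h/(h + (s−f)) and Df = s·h/(h − (s−f)), so DoF = Df − Dn = 2·s·(s−f)·h / (h² − (s−f)²).
That is a quadratic in h: DoF·h² − 2·s·(s−f)·h − DoF·(s−f)² = 0 ⇒ h = (s−f)·(s + √(s² + DoF²)) / DoF = 2230 × (2320 + √(2320² + 1640²)) / 1640 = 2230 × (2320 + 2841.13) / 1640 ≈ 7017.9 mm.
Then N = f²/(c·h) = 90² / (0.064 × 7017.9) = 8100 / 449.14 ≈ 18.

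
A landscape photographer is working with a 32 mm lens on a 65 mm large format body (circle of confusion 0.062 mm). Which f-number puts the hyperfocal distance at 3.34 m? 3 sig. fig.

f/4.99

Rearrange H = f²/(N·c) + f for N: N = f² / ((H − f)·c).
N = 32² / ((3340 − 32) × 0.062) = 1024 / 205.1 ≈ 4.99.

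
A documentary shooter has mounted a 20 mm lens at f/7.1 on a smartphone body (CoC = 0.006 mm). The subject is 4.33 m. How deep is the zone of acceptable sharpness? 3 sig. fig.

5.04 m

Hyperfocal distance H = f²/(N·c) + f = 20²/(7.1 × 0.006) + 20 = 400/0.0426 + 20 ≈ 9409.7 mm ≈ 9.410 m.
Near limit Dn = s·(H − f)/(H + s − 2f) = 4330 × (9409.7 − 20) / (9409.7 + 4330 − 2 × 20) = 4330 × 9389.7 / 13699.7 ≈ 2967.8 mm.
Far limit Df = s·(H − f)/(H − s) = 4330 × (9409.7 − 20) / (9409.7 − 4330) = 4330 × 9389.7 / 5079.7 ≈ 8003.9 mm.
Depth of field = Df − Dn = 8003.9 − 2967.8 ≈ 5036.1 mm ≈ 5.04 m.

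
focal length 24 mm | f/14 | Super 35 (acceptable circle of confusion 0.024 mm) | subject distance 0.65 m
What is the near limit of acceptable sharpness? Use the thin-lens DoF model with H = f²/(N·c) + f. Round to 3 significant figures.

Hyperfocal distance H = f²/(N·c) + f = 24²/(14 × 0.024) + 24 = 576/0.336 + 24 ≈ 1738.3 mm ≈ 1.738 m.
Near limit Dn = s·(H − f)/(H + s − 2f) = 650 × (1738.3 − 24) / (1738.3 + 650 − 2 × 24) = 650 × 1714.3 / 2340.3 ≈ 476.13 mm.

476 mm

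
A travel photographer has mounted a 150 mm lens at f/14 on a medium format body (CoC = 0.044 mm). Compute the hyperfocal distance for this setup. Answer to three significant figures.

36.7 m

Hyperfocal distance H = f²/(N·c) + f = 150²/(14 × 0.044) + 150 = 22500/0.616 + 150 ≈ 36676.0 mm ≈ 36.7 m.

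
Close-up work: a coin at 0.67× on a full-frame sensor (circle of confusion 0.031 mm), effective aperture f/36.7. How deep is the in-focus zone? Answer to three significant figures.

At magnification m, DoF ≈ 2·N_eff·c/m² = 2 × 36.7 × 0.031 / 0.67² = 2.275 / 0.4489 ≈ 5.07 mm.

5.07 mm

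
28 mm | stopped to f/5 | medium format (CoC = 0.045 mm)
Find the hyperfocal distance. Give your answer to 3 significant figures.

3.51 m

Hyperfocal distance H = f²/(N·c) + f = 28²/(5 × 0.045) + 28 = 784/0.225 + 28 ≈ 3512.4 mm ≈ 3.51 m.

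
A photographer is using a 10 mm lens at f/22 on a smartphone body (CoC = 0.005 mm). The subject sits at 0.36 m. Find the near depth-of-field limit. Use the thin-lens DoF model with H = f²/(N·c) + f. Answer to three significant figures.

260 mm

Hyperfocal distance H = f²/(N·c) + f = 10²/(22 × 0.005) + 10 = 100/0.11 + 10 ≈ 919.1 mm ≈ 0.919 m.
Near limit Dn = s·(H − f)/(H + s − 2f) = 360 × (919.1 − 10) / (919.1 + 360 − 2 × 10) = 360 × 909.1 / 1259.1 ≈ 259.93 mm.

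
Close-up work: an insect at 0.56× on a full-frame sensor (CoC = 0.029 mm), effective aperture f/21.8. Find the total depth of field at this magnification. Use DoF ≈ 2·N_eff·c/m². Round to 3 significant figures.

At magnification m, DoF ≈ 2·N_eff·c/m² = 2 × 21.8 × 0.029 / 0.56² = 1.264 / 0.3136 ≈ 4.03 mm.

4.03 mm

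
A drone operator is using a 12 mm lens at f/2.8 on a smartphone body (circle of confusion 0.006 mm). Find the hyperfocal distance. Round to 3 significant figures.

Hyperfocal distance H = f²/(N·c) + f = 12²/(2.8 × 0.006) + 12 = 144/0.0168 + 12 ≈ 8583.4 mm ≈ 8.58 m.

8.58 m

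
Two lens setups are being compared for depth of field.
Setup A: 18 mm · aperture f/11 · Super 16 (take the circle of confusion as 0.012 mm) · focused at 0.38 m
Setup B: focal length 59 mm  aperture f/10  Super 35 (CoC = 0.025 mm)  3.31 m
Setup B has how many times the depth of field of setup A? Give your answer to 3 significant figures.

Setup A: H = 18²/(11×0.012) + 18 ≈ 2472.5 mm; DoF = Df − Dn = 445.74 − 331.16 ≈ 114.58 mm.
Setup B: H = 59²/(10×0.025) + 59 ≈ 13983.0 mm; DoF = Df − Dn = 4318.2 − 2683.5 ≈ 1634.7 mm.
Ratio = 1634.7 / 114.58 ≈ 14.3.

14.3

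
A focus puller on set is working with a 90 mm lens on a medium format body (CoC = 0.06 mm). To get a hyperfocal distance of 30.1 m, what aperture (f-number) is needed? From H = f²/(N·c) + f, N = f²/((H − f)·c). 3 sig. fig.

f/4.50

Rearrange H = f²/(N·c) + f for N: N = f² / ((H − f)·c).
N = 90² / ((30100 − 90) × 0.06) = 8100 / 1801 ≈ 4.50.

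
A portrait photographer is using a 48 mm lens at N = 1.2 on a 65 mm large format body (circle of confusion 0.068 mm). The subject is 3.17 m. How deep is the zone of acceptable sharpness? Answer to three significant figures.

Hyperfocal distance H = f²/(N·c) + f = 48²/(1.2 × 0.068) + 48 = 2304/0.0816 + 48 ≈ 28283.3 mm ≈ 28.28 m.
Near limit Dn = s·(H − f)/(H + s − 2f) = 3170 × (28283.3 − 48) / (28283.3 + 3170 − 2 × 48) = 3170 × 28235.3 / 31357.3 ≈ 2854.39 mm.
Far limit Df = s·(H − f)/(H − s) = 3170 × (28283.3 − 48) / (28283.3 − 3170) = 3170 × 28235.3 / 25113.3 ≈ 3564.08 mm.
Depth of field = Df − Dn = 3564.08 − 2854.39 ≈ 709.69 mm ≈ 0.710 m.

0.710 m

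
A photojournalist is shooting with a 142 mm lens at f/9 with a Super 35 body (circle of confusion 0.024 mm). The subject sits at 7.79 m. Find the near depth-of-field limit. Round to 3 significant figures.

Hyperfocal distance H = f²/(N·c) + f = 142²/(9 × 0.024) + 142 = 20164/0.216 + 142 ≈ 93493.9 mm ≈ 93.49 m.
Near limit Dn = s·(H − f)/(H + s − 2f) = 7790 × (93493.9 − 142) / (93493.9 + 7790 − 2 × 142) = 7790 × 93351.9 / 100999.9 ≈ 7200.1 mm ≈ 7.20 m.

7.20 m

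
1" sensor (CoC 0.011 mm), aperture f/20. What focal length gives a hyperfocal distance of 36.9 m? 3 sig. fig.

90.0 mm

From H = f²/(N·c) + f, with f ≪ H: f ≈ √(H·N·c) = √(36900 × 20 × 0.011) = √8118.0 ≈ 90.10 mm.
Exact: f² + N·c·f − N·c·H = 0 ⇒ f = (−N·c + √((N·c)² + 4·N·c·H))/2 = (−0.22 + √32472)/2 ≈ 89.990 mm ≈ 90.0 mm.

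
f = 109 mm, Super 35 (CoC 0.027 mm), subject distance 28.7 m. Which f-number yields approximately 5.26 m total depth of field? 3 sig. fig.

f/1.40

Write h = H − f = f²/(N·c). The thin-lens limits are Dn = s·h/(h + (s−f)) and Df = s·h/(h − (s−f)), so DoF = Df − Dn = 2·s·(s−f)·h / (h² − (s−f)²).
That is a quadratic in h: DoF·h² − 2·s·(s−f)·h − DoF·(s−f)² = 0 ⇒ h = (s−f)·(s + √(s² + DoF²)) / DoF = 28591 × (28700 + √(28700² + 5260²)) / 5260 = 28591 × (28700 + 29178.0) / 5260 ≈ 314599 mm.
Then N = f²/(c·h) = 109² / (0.027 × 314599) = 11881 / 8494.2 ≈ 1.40.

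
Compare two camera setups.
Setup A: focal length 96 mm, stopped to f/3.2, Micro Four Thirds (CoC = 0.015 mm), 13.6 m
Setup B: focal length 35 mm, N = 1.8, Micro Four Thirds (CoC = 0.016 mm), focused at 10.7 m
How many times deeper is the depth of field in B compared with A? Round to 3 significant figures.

2.98

Setup A: H = 96²/(3.2×0.015) + 96 ≈ 192096.0 mm; DoF = Df − Dn = 14628.9 − 12706.3 ≈ 1922.6 mm.
Setup B: H = 35²/(1.8×0.016) + 35 ≈ 42569.7 mm; DoF = Df − Dn = 14280.7 − 8555.0 ≈ 5725.7 mm.
Ratio = 5725.7 / 1922.6 ≈ 2.98.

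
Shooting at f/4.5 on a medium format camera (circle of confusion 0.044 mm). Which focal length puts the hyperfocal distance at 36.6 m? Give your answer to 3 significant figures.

85.0 mm

From H = f²/(N·c) + f, with f ≪ H: f ≈ √(H·N·c) = √(36600 × 4.5 × 0.044) = √7246.8 ≈ 85.13 mm.
Exact: f² + N·c·f − N·c·H = 0 ⇒ f = (−N·c + √((N·c)² + 4·N·c·H))/2 = (−0.198 + √28987)/2 ≈ 85.029 mm ≈ 85.0 mm.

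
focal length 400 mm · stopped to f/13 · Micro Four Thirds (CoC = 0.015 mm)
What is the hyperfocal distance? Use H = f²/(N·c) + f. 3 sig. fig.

Hyperfocal distance H = f²/(N·c) + f = 400²/(13 × 0.015) + 400 = 160000/0.195 + 400 ≈ 820912.8 mm ≈ 821 m.

821 m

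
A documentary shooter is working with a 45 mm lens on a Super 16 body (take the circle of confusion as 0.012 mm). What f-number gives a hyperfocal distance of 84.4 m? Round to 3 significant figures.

f/2.00

Rearrange H = f²/(N·c) + f for N: N = f² / ((H − f)·c).
N = 45² / ((84400 − 45) × 0.012) = 2025 / 1012 ≈ 2.00.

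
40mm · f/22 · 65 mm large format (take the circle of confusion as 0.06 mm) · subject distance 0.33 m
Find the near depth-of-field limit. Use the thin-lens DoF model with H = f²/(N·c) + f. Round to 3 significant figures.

Hyperfocal distance H = f²/(N·c) + f = 40²/(22 × 0.06) + 40 = 1600/1.32 + 40 ≈ 1252.1 mm ≈ 1.252 m.
Near limit Dn = s·(H − f)/(H + s − 2f) = 330 × (1252.1 − 40) / (1252.1 + 330 − 2 × 40) = 330 × 1212.1 / 1502.1 ≈ 266.29 mm.

266 mm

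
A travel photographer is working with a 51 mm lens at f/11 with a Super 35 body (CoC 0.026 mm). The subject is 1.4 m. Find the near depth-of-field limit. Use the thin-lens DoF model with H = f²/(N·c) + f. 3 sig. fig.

1.22 m

Hyperfocal distance H = f²/(N·c) + f = 51²/(11 × 0.026) + 51 = 2601/0.286 + 51 ≈ 9145.4 mm ≈ 9.145 m.
Near limit Dn = s·(H − f)/(H + s − 2f) = 1400 × (9145.4 − 51) / (9145.4 + 1400 − 2 × 51) = 1400 × 9094.4 / 10443.4 ≈ 1219.2 mm ≈ 1.22 m.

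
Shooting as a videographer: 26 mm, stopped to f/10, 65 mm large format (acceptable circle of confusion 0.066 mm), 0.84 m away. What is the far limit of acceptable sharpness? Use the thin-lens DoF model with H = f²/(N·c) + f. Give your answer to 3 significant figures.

Hyperfocal distance H = f²/(N·c) + f = 26²/(10 × 0.066) + 26 = 676/0.66 + 26 ≈ 1050.2 mm ≈ 1.050 m.
Far limit Df = s·(H − f)/(H − s) = 840 × (1050.2 − 26) / (1050.2 − 840) = 840 × 1024.2 / 210.2 ≈ 4092.2 mm ≈ 4.09 m.

4.09 m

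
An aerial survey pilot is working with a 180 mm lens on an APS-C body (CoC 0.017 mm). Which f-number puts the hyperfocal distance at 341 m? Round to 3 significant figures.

Rearrange H = f²/(N·c) + f for N: N = f² / ((H − f)·c).
N = 180² / ((341000 − 180) × 0.017) = 32400 / 5794 ≈ 5.59.

f/5.59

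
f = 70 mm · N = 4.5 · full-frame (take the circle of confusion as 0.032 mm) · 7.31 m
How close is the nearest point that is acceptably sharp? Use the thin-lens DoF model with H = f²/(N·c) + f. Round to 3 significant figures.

6.03 m

Hyperfocal distance H = f²/(N·c) + f = 70²/(4.5 × 0.032) + 70 = 4900/0.144 + 70 ≈ 34097.8 mm ≈ 34.10 m.
Near limit Dn = s·(H − f)/(H + s − 2f) = 7310 × (34097.8 − 70) / (34097.8 + 7310 − 2 × 70) = 7310 × 34027.8 / 41267.8 ≈ 6027.5 mm ≈ 6.03 m.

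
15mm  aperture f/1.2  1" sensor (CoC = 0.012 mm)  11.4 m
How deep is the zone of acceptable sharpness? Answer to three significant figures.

35.4 m

Hyperfocal distance H = f²/(N·c) + f = 15²/(1.2 × 0.012) + 15 = 225/0.0144 + 15 ≈ 15640.0 mm ≈ 15.64 m.
Near limit Dn = s·(H − f)/(H + s − 2f) = 11400 × (15640.0 − 15) / (15640.0 + 11400 − 2 × 15) = 11400 × 15625.0 / 27010.0 ≈ 6595 mm.
Far limit Df = s·(H − f)/(H − s) = 11400 × (15640.0 − 15) / (15640.0 − 11400) = 11400 × 15625.0 / 4240.0 ≈ 42011 mm.
Depth of field = Df − Dn = 42011 − 6595 ≈ 35416 mm ≈ 35.4 m.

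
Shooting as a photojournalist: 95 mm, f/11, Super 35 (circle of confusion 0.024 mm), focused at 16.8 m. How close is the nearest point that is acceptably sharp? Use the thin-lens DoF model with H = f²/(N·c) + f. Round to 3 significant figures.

11.3 m

Hyperfocal distance H = f²/(N·c) + f = 95²/(11 × 0.024) + 95 = 9025/0.264 + 95 ≈ 34280.6 mm ≈ 34.28 m.
Near limit Dn = s·(H − f)/(H + s − 2f) = 16800 × (34280.6 − 95) / (34280.6 + 16800 − 2 × 95) = 16800 × 34185.6 / 50890.6 ≈ 11285 mm ≈ 11.3 m.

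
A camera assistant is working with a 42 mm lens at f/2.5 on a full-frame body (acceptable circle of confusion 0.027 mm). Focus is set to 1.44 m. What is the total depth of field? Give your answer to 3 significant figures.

Hyperfocal distance H = f²/(N·c) + f = 42²/(2.5 × 0.027) + 42 = 1764/0.0675 + 42 ≈ 26175.3 mm ≈ 26.18 m.
Near limit Dn = s·(H − f)/(H + s − 2f) = 1440 × (26175.3 − 42) / (26175.3 + 1440 − 2 × 42) = 1440 × 26133.3 / 27531.3 ≈ 1366.88 mm.
Far limit Df = s·(H − f)/(H − s) = 1440 × (26175.3 − 42) / (26175.3 − 1440) = 1440 × 26133.3 / 24735.3 ≈ 1521.39 mm.
Depth of field = Df − Dn = 1521.39 − 1366.88 ≈ 154.51 mm.

155 mm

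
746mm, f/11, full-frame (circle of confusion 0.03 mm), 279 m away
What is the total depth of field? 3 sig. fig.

94.6 m

Hyperfocal distance H = f²/(N·c) + f = 746²/(11 × 0.03) + 746 = 556516/0.33 + 746 ≈ 1687158.1 mm ≈ 1687 m.
Near limit Dn = s·(H − f)/(H + s − 2f) = 279000 × (1687158.1 − 746) / (1687158.1 + 279000 − 2 × 746) = 279000 × 1686412.1 / 1964666.1 ≈ 239485 mm.
Far limit Df = s·(H − f)/(H − s) = 279000 × (1687158.1 − 746) / (1687158.1 − 279000) = 279000 × 1686412.1 / 1408158.1 ≈ 334131 mm.
Depth of field = Df − Dn = 334131 − 239485 ≈ 94646 mm ≈ 94.6 m.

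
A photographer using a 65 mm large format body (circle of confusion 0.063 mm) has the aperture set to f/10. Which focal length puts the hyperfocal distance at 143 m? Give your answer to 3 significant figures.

From H = f²/(N·c) + f, with f ≪ H: f ≈ √(H·N·c) = √(143000 × 10 × 0.063) = √90090 ≈ 300.1 mm.
The +f correction barely moves this — solving exactly, f² + N·c·f − N·c·H = 0 ⇒ f = (−N·c + √((N·c)² + 4·N·c·H))/2 = (−0.63 + √360360)/2 ≈ 299.84 mm, so f ≈ 300 mm.

300 mm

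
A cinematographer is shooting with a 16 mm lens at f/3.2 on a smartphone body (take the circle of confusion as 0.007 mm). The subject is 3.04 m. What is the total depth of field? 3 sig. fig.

1.73 m

Hyperfocal distance H = f²/(N·c) + f = 16²/(3.2 × 0.007) + 16 = 256/0.0224 + 16 ≈ 11444.6 mm ≈ 11.44 m.
Near limit Dn = s·(H − f)/(H + s − 2f) = 3040 × (11444.6 − 16) / (11444.6 + 3040 − 2 × 16) = 3040 × 11428.6 / 14452.6 ≈ 2403.9 mm.
Far limit Df = s·(H − f)/(H − s) = 3040 × (11444.6 − 16) / (11444.6 − 3040) = 3040 × 11428.6 / 8404.6 ≈ 4133.8 mm.
Depth of field = Df − Dn = 4133.8 − 2403.9 ≈ 1729.9 mm ≈ 1.73 m.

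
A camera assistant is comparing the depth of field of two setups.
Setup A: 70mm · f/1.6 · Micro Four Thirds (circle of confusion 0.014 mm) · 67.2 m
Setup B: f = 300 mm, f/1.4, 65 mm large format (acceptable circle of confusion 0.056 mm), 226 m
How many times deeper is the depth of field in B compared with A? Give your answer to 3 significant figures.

Setup A: H = 70²/(1.6×0.014) + 70 ≈ 218820.0 mm; DoF = Df − Dn = 96953 − 51420 ≈ 45533 mm.
Setup B: H = 300²/(1.4×0.056) + 300 ≈ 1148259.2 mm; DoF = Df − Dn = 281308 − 188867 ≈ 92441 mm.
Ratio = 92441 / 45533 ≈ 2.03.

2.03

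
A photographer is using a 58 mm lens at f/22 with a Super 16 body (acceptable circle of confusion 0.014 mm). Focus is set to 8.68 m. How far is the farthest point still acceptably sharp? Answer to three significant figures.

41.2 m

Hyperfocal distance H = f²/(N·c) + f = 58²/(22 × 0.014) + 58 = 3364/0.308 + 58 ≈ 10980.1 mm ≈ 10.98 m.
Far limit Df = s·(H − f)/(H − s) = 8680 × (10980.1 − 58) / (10980.1 − 8680) = 8680 × 10922.1 / 2300.1 ≈ 41218 mm ≈ 41.2 m.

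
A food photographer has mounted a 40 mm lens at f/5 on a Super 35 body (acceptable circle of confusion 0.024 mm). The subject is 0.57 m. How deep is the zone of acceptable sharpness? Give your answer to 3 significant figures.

Hyperfocal distance H = f²/(N·c) + f = 40²/(5 × 0.024) + 40 = 1600/0.12 + 40 ≈ 13373.3 mm ≈ 13.37 m.
Near limit Dn = s·(H − f)/(H + s − 2f) = 570 × (13373.3 − 40) / (13373.3 + 570 − 2 × 40) = 570 × 13333.3 / 13863.3 ≈ 548.209 mm.
Far limit Df = s·(H − f)/(H − s) = 570 × (13373.3 − 40) / (13373.3 − 570) = 570 × 13333.3 / 12803.3 ≈ 593.595 mm.
Depth of field = Df − Dn = 593.595 − 548.209 ≈ 45.386 mm.

45.4 mm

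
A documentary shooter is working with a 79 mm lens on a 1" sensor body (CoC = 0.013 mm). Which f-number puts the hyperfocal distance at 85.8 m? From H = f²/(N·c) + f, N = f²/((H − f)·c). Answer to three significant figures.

f/5.60

Rearrange H = f²/(N·c) + f for N: N = f² / ((H − f)·c).
N = 79² / ((85800 − 79) × 0.013) = 6241 / 1114 ≈ 5.60.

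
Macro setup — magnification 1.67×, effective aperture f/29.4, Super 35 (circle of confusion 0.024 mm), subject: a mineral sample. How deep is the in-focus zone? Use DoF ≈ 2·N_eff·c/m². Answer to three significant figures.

0.506 mm

At magnification m, DoF ≈ 2·N_eff·c/m² = 2 × 29.4 × 0.024 / 1.67² = 1.411 / 2.789 ≈ 0.506 mm.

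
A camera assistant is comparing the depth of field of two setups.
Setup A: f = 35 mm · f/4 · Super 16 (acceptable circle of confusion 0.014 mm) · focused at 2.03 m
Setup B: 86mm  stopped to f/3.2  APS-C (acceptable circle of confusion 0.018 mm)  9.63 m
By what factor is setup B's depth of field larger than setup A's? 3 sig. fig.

Setup A: H = 35²/(4×0.014) + 35 ≈ 21910.0 mm; DoF = Df − Dn = 2233.71 − 1860.34 ≈ 373.37 mm.
Setup B: H = 86²/(3.2×0.018) + 86 ≈ 128488.8 mm; DoF = Df − Dn = 10403.3 − 8963.7 ≈ 1439.6 mm.
Ratio = 1439.6 / 373.37 ≈ 3.86.

3.86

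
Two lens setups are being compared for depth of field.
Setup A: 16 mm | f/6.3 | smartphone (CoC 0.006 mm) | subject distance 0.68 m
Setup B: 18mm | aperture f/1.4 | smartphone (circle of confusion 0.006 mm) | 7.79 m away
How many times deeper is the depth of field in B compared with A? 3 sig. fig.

24.3

Setup A: H = 16²/(6.3×0.006) + 16 ≈ 6788.5 mm; DoF = Df − Dn = 753.92 − 619.28 ≈ 134.64 mm.
Setup B: H = 18²/(1.4×0.006) + 18 ≈ 38589.4 mm; DoF = Df − Dn = 9755.7 − 6483.6 ≈ 3272.1 mm.
Ratio = 3272.1 / 134.64 ≈ 24.3.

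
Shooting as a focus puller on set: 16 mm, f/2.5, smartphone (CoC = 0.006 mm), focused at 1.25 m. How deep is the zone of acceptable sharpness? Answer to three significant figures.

182 mm

Hyperfocal distance H = f²/(N·c) + f = 16²/(2.5 × 0.006) + 16 = 256/0.015 + 16 ≈ 17082.7 mm ≈ 17.08 m.
Near limit Dn = s·(H − f)/(H + s − 2f) = 1250 × (17082.7 − 16) / (17082.7 + 1250 − 2 × 16) = 1250 × 17066.7 / 18300.7 ≈ 1165.71 mm.
Far limit Df = s·(H − f)/(H − s) = 1250 × (17082.7 − 16) / (17082.7 − 1250) = 1250 × 17066.7 / 15832.7 ≈ 1347.43 mm.
Depth of field = Df − Dn = 1347.43 − 1165.71 ≈ 181.72 mm.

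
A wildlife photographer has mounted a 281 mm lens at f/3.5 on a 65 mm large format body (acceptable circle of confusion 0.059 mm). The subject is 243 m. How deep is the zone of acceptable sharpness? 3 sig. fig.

Hyperfocal distance H = f²/(N·c) + f = 281²/(3.5 × 0.059) + 281 = 78961/0.2065 + 281 ≈ 382658.7 mm ≈ 382.7 m.
Near limit Dn = s·(H − f)/(H + s − 2f) = 243000 × (382658.7 − 281) / (382658.7 + 243000 − 2 × 281) = 243000 × 382377.7 / 625096.7 ≈ 148645 mm.
Far limit Df = s·(H − f)/(H − s) = 243000 × (382658.7 − 281) / (382658.7 − 243000) = 243000 × 382377.7 / 139658.7 ≈ 665320 mm.
Depth of field = Df − Dn = 665320 − 148645 ≈ 516675 mm ≈ 517 m.

517 m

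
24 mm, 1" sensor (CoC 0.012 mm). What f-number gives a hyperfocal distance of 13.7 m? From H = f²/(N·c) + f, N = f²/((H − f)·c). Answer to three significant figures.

f/3.51

Rearrange H = f²/(N·c) + f for N: N = f² / ((H − f)·c).
N = 24² / ((13700 − 24) × 0.012) = 576 / 164.1 ≈ 3.51.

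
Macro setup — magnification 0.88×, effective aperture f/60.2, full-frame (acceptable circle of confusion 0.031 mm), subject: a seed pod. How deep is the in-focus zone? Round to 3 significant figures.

At magnification m, DoF ≈ 2·N_eff·c/m² = 2 × 60.2 × 0.031 / 0.88² = 3.732 / 0.7744 ≈ 4.82 mm.

4.82 mm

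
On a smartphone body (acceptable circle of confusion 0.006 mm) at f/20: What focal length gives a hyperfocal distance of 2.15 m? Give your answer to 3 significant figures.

16.0 mm

From H = f²/(N·c) + f, with f ≪ H: f ≈ √(H·N·c) = √(2150 × 20 × 0.006) = √258.00 ≈ 16.06 mm.
Exact: f² + N·c·f − N·c·H = 0 ⇒ f = (−N·c + √((N·c)² + 4·N·c·H))/2 = (−0.12 + √1032.0)/2 ≈ 16.002 mm ≈ 16.0 mm.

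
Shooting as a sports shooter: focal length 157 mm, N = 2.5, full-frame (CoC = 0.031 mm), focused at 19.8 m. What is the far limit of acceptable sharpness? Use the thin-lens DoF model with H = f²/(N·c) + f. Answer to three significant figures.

21.1 m

Hyperfocal distance H = f²/(N·c) + f = 157²/(2.5 × 0.031) + 157 = 24649/0.0775 + 157 ≈ 318208.6 mm ≈ 318.2 m.
Far limit Df = s·(H − f)/(H − s) = 19800 × (318208.6 − 157) / (318208.6 − 19800) = 19800 × 318051.6 / 298408.6 ≈ 21103 mm ≈ 21.1 m.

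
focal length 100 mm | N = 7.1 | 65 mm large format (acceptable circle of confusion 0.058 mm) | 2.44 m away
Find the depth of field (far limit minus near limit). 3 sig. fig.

475 mm

Hyperfocal distance H = f²/(N·c) + f = 100²/(7.1 × 0.058) + 100 = 10000/0.4118 + 100 ≈ 24383.6 mm ≈ 24.38 m.
Near limit Dn = s·(H − f)/(H + s − 2f) = 2440 × (24383.6 − 100) / (24383.6 + 2440 − 2 × 100) = 2440 × 24283.6 / 26623.6 ≈ 2225.54 mm.
Far limit Df = s·(H − f)/(H − s) = 2440 × (24383.6 − 100) / (24383.6 − 2440) = 2440 × 24283.6 / 21943.6 ≈ 2700.19 mm.
Depth of field = Df − Dn = 2700.19 − 2225.54 ≈ 474.65 mm.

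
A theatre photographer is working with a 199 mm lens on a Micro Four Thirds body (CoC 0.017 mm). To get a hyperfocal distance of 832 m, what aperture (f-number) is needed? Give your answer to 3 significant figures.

Rearrange H = f²/(N·c) + f for N: N = f² / ((H − f)·c).
N = 199² / ((832000 − 199) × 0.017) = 39601 / 14141 ≈ 2.80.

f/2.80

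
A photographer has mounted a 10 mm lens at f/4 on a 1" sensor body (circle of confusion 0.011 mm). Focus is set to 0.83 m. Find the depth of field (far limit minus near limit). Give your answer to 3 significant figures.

Hyperfocal distance H = f²/(N·c) + f = 10²/(4 × 0.011) + 10 = 100/0.044 + 10 ≈ 2282.7 mm ≈ 2.283 m.
Near limit Dn = s·(H − f)/(H + s − 2f) = 830 × (2282.7 − 10) / (2282.7 + 830 − 2 × 10) = 830 × 2272.7 / 3092.7 ≈ 609.94 mm.
Far limit Df = s·(H − f)/(H − s) = 830 × (2282.7 − 10) / (2282.7 − 830) = 830 × 2272.7 / 1452.7 ≈ 1298.50 mm.
Depth of field = Df − Dn = 1298.50 − 609.94 ≈ 688.56 mm ≈ 0.689 m.

0.689 m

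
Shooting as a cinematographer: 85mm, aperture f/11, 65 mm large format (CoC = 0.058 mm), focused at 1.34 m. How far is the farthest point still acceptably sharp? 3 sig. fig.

Hyperfocal distance H = f²/(N·c) + f = 85²/(11 × 0.058) + 85 = 7225/0.638 + 85 ≈ 11409.5 mm ≈ 11.41 m.
Far limit Df = s·(H − f)/(H − s) = 1340 × (11409.5 − 85) / (11409.5 − 1340) = 1340 × 11324.5 / 10069.5 ≈ 1507.0 mm ≈ 1.51 m.

1.51 m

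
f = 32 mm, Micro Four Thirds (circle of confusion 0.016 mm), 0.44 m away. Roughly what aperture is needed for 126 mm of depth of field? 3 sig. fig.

Write h = H − f = f²/(N·c). The thin-lens limits are Dn = s·h/(h + (s−f)) and Df = s·h/(h − (s−f)), so DoF = Df − Dn = 2·s·(s−f)·h / (h² − (s−f)²).
That is a quadratic in h: DoF·h² − 2·s·(s−f)·h − DoF·(s−f)² = 0 ⇒ h = (s−f)·(s + √(s² + DoF²)) / DoF = 408 × (440 + √(440² + 126²)) / 126 = 408 × (440 + 457.685) / 126 ≈ 2906.8 mm.
Then N = f²/(c·h) = 32² / (0.016 × 2906.8) = 1024 / 46.509 ≈ 22.

f/22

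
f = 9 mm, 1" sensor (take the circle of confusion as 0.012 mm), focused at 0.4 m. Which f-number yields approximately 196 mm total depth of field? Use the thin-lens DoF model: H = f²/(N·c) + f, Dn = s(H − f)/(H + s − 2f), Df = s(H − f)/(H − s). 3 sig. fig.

f/4

Write h = H − f = f²/(N·c). The thin-lens limits are Dn = s·h/(h + (s−f)) and Df = s·h/(h − (s−f)), so DoF = Df − Dn = 2·s·(s−f)·h / (h² − (s−f)²).
That is a quadratic in h: DoF·h² − 2·s·(s−f)·h − DoF·(s−f)² = 0 ⇒ h = (s−f)·(s + √(s² + DoF²)) / DoF = 391 × (400 + √(400² + 196²)) / 196 = 391 × (400 + 445.439) / 196 ≈ 1686.6 mm.
Then N = f²/(c·h) = 9² / (0.012 × 1686.6) = 81 / 20.239 ≈ 4.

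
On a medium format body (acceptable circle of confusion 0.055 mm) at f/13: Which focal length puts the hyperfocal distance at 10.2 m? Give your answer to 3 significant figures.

From H = f²/(N·c) + f, with f ≪ H: f ≈ √(H·N·c) = √(10200 × 13 × 0.055) = √7293.0 ≈ 85.40 mm.
Exact: f² + N·c·f − N·c·H = 0 ⇒ f = (−N·c + √((N·c)² + 4·N·c·H))/2 = (−0.715 + √29173)/2 ≈ 85.042 mm ≈ 85.0 mm.

85.0 mm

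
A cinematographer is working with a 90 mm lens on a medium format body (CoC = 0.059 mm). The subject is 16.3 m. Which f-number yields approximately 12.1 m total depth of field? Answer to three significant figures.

f/2.80

Write h = H − f = f²/(N·c). The thin-lens limits are Dn = s·h/(h + (s−f)) and Df = s·h/(h − (s−f)), so DoF = Df − Dn = 2·s·(s−f)·h / (h² − (s−f)²).
That is a quadratic in h: DoF·h² − 2·s·(s−f)·h − DoF·(s−f)² = 0 ⇒ h = (s−f)·(s + √(s² + DoF²)) / DoF = 16210 × (16300 + √(16300² + 12100²)) / 12100 = 16210 × (16300 + 20300.2) / 12100 ≈ 49032 mm.
Then N = f²/(c·h) = 90² / (0.059 × 49032) = 8100 / 2892.9 ≈ 2.80.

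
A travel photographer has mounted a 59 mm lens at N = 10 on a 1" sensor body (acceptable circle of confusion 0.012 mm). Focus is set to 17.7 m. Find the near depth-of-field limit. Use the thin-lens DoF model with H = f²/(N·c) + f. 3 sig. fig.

Hyperfocal distance H = f²/(N·c) + f = 59²/(10 × 0.012) + 59 = 3481/0.12 + 59 ≈ 29067.3 mm ≈ 29.07 m.
Near limit Dn = s·(H − f)/(H + s − 2f) = 17700 × (29067.3 − 59) / (29067.3 + 17700 − 2 × 59) = 17700 × 29008.3 / 46649.3 ≈ 11007 mm ≈ 11.0 m.

11.0 m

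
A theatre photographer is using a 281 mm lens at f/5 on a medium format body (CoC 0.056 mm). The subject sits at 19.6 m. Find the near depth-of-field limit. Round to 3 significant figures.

Hyperfocal distance H = f²/(N·c) + f = 281²/(5 × 0.056) + 281 = 78961/0.28 + 281 ≈ 282284.6 mm ≈ 282.3 m.
Near limit Dn = s·(H − f)/(H + s − 2f) = 19600 × (282284.6 − 281) / (282284.6 + 19600 − 2 × 281) = 19600 × 282003.6 / 301322.6 ≈ 18343 mm ≈ 18.3 m.

18.3 m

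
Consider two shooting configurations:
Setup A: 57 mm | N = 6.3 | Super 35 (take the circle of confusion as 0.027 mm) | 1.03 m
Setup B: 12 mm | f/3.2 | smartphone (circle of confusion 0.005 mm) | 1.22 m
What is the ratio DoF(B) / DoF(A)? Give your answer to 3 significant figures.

3.17

Setup A: H = 57²/(6.3×0.027) + 57 ≈ 19157.5 mm; DoF = Df − Dn = 1085.29 − 980.07 ≈ 105.22 mm.
Setup B: H = 12²/(3.2×0.005) + 12 ≈ 9012.0 mm; DoF = Df − Dn = 1409.14 − 1075.63 ≈ 333.51 mm.
Ratio = 333.51 / 105.22 ≈ 3.17.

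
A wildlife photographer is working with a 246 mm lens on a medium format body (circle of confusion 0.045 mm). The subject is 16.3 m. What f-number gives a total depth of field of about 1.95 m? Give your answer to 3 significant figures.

Write h = H − f = f²/(N·c). The thin-lens limits are Dn = s·h/(h + (s−f)) and Df = s·h/(h − (s−f)), so DoF = Df − Dn = 2·s·(s−f)·h / (h² − (s−f)²).
That is a quadratic in h: DoF·h² − 2·s·(s−f)·h − DoF·(s−f)² = 0 ⇒ h = (s−f)·(s + √(s² + DoF²)) / DoF = 16054 × (16300 + √(16300² + 1950²)) / 1950 = 16054 × (16300 + 16416.2) / 1950 ≈ 269347 mm.
Then N = f²/(c·h) = 246² / (0.045 × 269347) = 60516 / 12121 ≈ 4.99.

f/4.99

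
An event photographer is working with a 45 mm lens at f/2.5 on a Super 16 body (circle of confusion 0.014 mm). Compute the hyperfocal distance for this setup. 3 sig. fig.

57.9 m

Hyperfocal distance H = f²/(N·c) + f = 45²/(2.5 × 0.014) + 45 = 2025/0.035 + 45 ≈ 57902.1 mm ≈ 57.9 m.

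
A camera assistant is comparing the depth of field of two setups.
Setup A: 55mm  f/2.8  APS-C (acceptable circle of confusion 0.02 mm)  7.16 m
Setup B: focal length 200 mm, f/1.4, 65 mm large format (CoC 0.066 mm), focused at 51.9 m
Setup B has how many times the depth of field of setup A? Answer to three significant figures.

6.56

Setup A: H = 55²/(2.8×0.02) + 55 ≈ 54072.9 mm; DoF = Df − Dn = 8244.4 − 6327.7 ≈ 1916.7 mm.
Setup B: H = 200²/(1.4×0.066) + 200 ≈ 433100.4 mm; DoF = Df − Dn = 58939 − 46363 ≈ 12576 mm.
Ratio = 12576 / 1916.7 ≈ 6.56.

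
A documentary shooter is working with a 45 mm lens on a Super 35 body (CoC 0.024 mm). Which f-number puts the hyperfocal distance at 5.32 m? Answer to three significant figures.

f/16

Rearrange H = f²/(N·c) + f for N: N = f² / ((H − f)·c).
N = 45² / ((5320 − 45) × 0.024) = 2025 / 126.6 ≈ 16.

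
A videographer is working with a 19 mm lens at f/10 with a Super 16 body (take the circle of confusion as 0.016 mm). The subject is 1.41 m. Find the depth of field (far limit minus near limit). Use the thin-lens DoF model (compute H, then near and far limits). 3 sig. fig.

Hyperfocal distance H = f²/(N·c) + f = 19²/(10 × 0.016) + 19 = 361/0.16 + 19 ≈ 2275.2 mm ≈ 2.275 m.
Near limit Dn = s·(H − f)/(H + s − 2f) = 1410 × (2275.2 − 19) / (2275.2 + 1410 − 2 × 19) = 1410 × 2256.2 / 3647.2 ≈ 872.2 mm.
Far limit Df = s·(H − f)/(H − s) = 1410 × (2275.2 − 19) / (2275.2 − 1410) = 1410 × 2256.2 / 865.2 ≈ 3676.8 mm.
Depth of field = Df − Dn = 3676.8 − 872.2 ≈ 2804.6 mm ≈ 2.80 m.

2.80 m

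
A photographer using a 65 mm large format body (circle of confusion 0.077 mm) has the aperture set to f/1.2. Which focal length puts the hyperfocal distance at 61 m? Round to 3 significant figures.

From H = f²/(N·c) + f, with f ≪ H: f ≈ √(H·N·c) = √(61000 × 1.2 × 0.077) = √5636.4 ≈ 75.08 mm.
Exact: f² + N·c·f − N·c·H = 0 ⇒ f = (−N·c + √((N·c)² + 4·N·c·H))/2 = (−0.0924 + √22546)/2 ≈ 75.030 mm ≈ 75.0 mm.

75.0 mm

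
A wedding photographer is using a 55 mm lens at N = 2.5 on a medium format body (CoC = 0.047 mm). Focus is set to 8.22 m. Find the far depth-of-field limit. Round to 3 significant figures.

12.0 m

Hyperfocal distance H = f²/(N·c) + f = 55²/(2.5 × 0.047) + 55 = 3025/0.1175 + 55 ≈ 25799.7 mm ≈ 25.80 m.
Far limit Df = s·(H − f)/(H − s) = 8220 × (25799.7 − 55) / (25799.7 − 8220) = 8220 × 25744.7 / 17579.7 ≈ 12038 mm ≈ 12.0 m.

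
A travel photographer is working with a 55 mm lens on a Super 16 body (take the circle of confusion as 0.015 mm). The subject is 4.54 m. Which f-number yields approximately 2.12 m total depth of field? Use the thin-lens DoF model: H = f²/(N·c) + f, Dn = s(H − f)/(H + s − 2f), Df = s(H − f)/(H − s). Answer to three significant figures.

f/9.98

Write h = H − f = f²/(N·c). The thin-lens limits are Dn = s·h/(h + (s−f)) and Df = s·h/(h − (s−f)), so DoF = Df − Dn = 2·s·(s−f)·h / (h² − (s−f)²).
That is a quadratic in h: DoF·h² − 2·s·(s−f)·h − DoF·(s−f)² = 0 ⇒ h = (s−f)·(s + √(s² + DoF²)) / DoF = 4485 × (4540 + √(4540² + 2120²)) / 2120 = 4485 × (4540 + 5010.59) / 2120 ≈ 20205 mm.
Then N = f²/(c·h) = 55² / (0.015 × 20205) = 3025 / 303.07 ≈ 9.98.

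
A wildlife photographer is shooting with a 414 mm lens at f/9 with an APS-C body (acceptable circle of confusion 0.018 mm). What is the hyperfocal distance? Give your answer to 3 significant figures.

Hyperfocal distance H = f²/(N·c) + f = 414²/(9 × 0.018) + 414 = 171396/0.162 + 414 ≈ 1058414.0 mm ≈ 1060 m.

1060 m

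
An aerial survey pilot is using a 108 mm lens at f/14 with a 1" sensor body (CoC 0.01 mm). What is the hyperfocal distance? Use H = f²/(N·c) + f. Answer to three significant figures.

Hyperfocal distance H = f²/(N·c) + f = 108²/(14 × 0.01) + 108 = 11664/0.14 + 108 ≈ 83422.3 mm ≈ 83.4 m.

83.4 m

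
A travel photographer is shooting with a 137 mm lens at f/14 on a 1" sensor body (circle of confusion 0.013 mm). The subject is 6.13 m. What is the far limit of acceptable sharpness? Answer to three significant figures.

6.51 m

Hyperfocal distance H = f²/(N·c) + f = 137²/(14 × 0.013) + 137 = 18769/0.182 + 137 ≈ 103263.4 mm ≈ 103.3 m.
Far limit Df = s·(H − f)/(H − s) = 6130 × (103263.4 − 137) / (103263.4 − 6130) = 6130 × 103126.4 / 97133.4 ≈ 6508.2 mm ≈ 6.51 m.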